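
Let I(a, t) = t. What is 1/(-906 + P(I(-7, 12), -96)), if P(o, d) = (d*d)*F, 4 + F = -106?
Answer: -1/1014666 ≈ -9.8555e-7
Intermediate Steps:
F = -110 (F = -4 - 106 = -110)
P(o, d) = -110*d² (P(o, d) = (d*d)*(-110) = d²*(-110) = -110*d²)
1/(-906 + P(I(-7, 12), -96)) = 1/(-906 - 110*(-96)²) = 1/(-906 - 110*9216) = 1/(-906 - 1013760) = 1/(-1014666) = -1/1014666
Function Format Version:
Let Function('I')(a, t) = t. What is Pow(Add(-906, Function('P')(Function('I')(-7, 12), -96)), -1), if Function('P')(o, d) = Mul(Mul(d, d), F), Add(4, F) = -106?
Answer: Rational(-1, 1014666) ≈ -9.8555e-7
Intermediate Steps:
F = -110 (F = Add(-4, -106) = -110)
Function('P')(o, d) = Mul(-110, Pow(d, 2)) (Function('P')(o, d) = Mul(Mul(d, d), -110) = Mul(Pow(d, 2), -110) = Mul(-110, Pow(d, 2)))
Pow(Add(-906, Function('P')(Function('I')(-7, 12), -96)), -1) = Pow(Add(-906, Mul(-110, Pow(-96, 2))), -1) = Pow(Add(-906, Mul(-110, 9216)), -1) = Pow(Add(-906, -1013760), -1) = Pow(-1014666, -1) = Rational(-1, 1014666)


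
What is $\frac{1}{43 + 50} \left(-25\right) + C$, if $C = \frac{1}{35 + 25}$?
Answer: $- \frac{469}{1860} \approx -0.25215$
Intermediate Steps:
$C = \frac{1}{60} \approx 0.016667$
$\frac{1}{43 + 50} \left(-25\right) + C = \frac{1}{43 + 50} \left(-25\right) + \frac{1}{60} = \frac{1}{93} \left(-25\right) + \frac{1}{60} = - \frac{25}{93} + \frac{1}{60} = - \frac{469}{1860}$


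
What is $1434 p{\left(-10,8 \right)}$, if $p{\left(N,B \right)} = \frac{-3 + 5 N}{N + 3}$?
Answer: $\frac{76002}{7} \approx 10857.0$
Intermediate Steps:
$p{\left(N,B \right)} = \frac{-3 + 5 N}{3 + N}$
$1434 p{\left(-10,8 \right)} = 1434 \frac{-3 + 5 \left(-10\right)}{3 - 10} = 1434 \frac{-3 - 50}{-7} = 1434 \left(\left(- \frac{1}{7}\right) \left(-53\right)\right) = 1434 \cdot \frac{53}{7} = \frac{76002}{7}$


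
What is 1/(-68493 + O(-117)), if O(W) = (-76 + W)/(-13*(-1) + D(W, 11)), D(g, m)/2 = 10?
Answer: -33/2260462 ≈ -1.4599e-5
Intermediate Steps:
D(g, m) = 20 (D(g, m) = 2*10 = 20)
O(W) = -76/33 + W/33 (O(W) = (-76 + W)/(-13*(-1) + 20) = (-76 + W)/(13 + 20) = (-76 + W)/33 = (-76 + W)*(1/33) = -76/33 + W/33)
1/(-68493 + O(-117)) = 1/(-68493 + (-76/33 + (1/33)*(-117))) = 1/(-68493 + (-76/33 - 39/11)) = 1/(-68493 - 193/33) = 1/(-2260462/33) = -33/2260462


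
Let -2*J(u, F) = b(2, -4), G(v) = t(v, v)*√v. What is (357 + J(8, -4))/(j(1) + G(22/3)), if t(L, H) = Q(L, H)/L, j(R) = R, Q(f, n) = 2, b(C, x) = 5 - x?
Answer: 1551/2 - 141*√66/2 ≈ 202.76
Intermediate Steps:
t(L, H) = 2/L
G(v) = 2/√v (G(v) = (2/v)*√v = 2/√v)
J(u, F) = -9/2 (J(u, F) = -(5 - 1*(-4))/2 = -(5 + 4)/2 = -½*9 = -9/2)
(357 + J(8, -4))/(j(1) + G(22/3)) = (357 - 9/2)/(1 + 2/√(22/3)) = 705/(2*(1 + 2/√(22*(⅓)))) = 705/(2*(1 + 2/√(22/3))) = 705/(2*(1 + 2*(√66/22))) = 705/(2*(1 + √66/11))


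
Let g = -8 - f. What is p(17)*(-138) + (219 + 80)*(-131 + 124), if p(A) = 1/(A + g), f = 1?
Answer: -8441/4 ≈ -2110.3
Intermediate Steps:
g = -9 (g = -8 - 1*1 = -8 - 1 = -9)
p(A) = 1/(-9 + A) (p(A) = 1/(A - 9) = 1/(-9 + A))
p(17)*(-138) + (219 + 80)*(-131 + 124) = -138/(-9 + 17) + (219 + 80)*(-131 + 124) = -138/8 + 299*(-7) = (⅛)*(-138) - 2093 = -69/4 - 2093 = -8441/4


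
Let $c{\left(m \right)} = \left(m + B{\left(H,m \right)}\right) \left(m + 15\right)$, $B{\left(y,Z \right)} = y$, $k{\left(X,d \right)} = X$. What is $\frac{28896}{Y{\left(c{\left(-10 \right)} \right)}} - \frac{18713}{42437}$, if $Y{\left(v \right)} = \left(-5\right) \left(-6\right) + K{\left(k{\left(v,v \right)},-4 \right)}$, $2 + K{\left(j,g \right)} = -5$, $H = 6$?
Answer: $\frac{1225829153}{976051} \approx 1255.9$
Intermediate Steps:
$K{\left(j,g \right)} = -7$ ($K{\left(j,g \right)} = -2 - 5 = -7$)
$c{\left(m \right)} = \left(6 + m\right) \left(15 + m\right)$ ($c{\left(m \right)} = \left(m + 6\right) \left(m + 15\right) = \left(6 + m\right) \left(15 + m\right)$)
$Y{\left(v \right)} = 23$ ($Y{\left(v \right)} = \left(-5\right) \left(-6\right) - 7 = 30 - 7 = 23$)
$\frac{28896}{Y{\left(c{\left(-10 \right)} \right)}} - \frac{18713}{42437} = \frac{28896}{23} - \frac{18713}{42437} = \frac{1225829153}{976051}$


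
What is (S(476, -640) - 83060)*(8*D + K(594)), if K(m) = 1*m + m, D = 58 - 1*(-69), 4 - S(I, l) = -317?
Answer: -182356756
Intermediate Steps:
S(I, l) = 321 (S(I, l) = 4 - 1*(-317) = 4 + 317 = 321)
D = 127 (D = 58 + 69 = 127)
K(m) = 2*m (K(m) = m + m = 2*m)
(S(476, -640) - 83060)*(8*D + K(594)) = (321 - 83060)*(8*127 + 2*594) = -82739*(1016 + 1188) = -82739*2204 = -182356756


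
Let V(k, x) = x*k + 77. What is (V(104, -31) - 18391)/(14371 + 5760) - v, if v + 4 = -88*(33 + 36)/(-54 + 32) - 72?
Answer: -4047738/20131 ≈ -201.07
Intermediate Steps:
V(k, x) = 77 + k*x (V(k, x) = k*x + 77 = 77 + k*x)
v = 200 (v = -4 + (-88*(33 + 36)/(-54 + 32) - 72) = -4 + (-6072/(-22) - 72) = -4 + (-6072*(-1)/22 - 72) = -4 + (-88*(-69/22) - 72) = -4 + (276 - 72) = -4 + 204 = 200)
(V(104, -31) - 18391)/(14371 + 5760) - v = ((77 + 104*(-31)) - 18391)/(14371 + 5760) - 1*200 = ((77 - 3224) - 18391)/20131 - 200 = (-3147 - 18391)*(1/20131) - 200 = -21538*1/20131 - 200 = -21538/20131 - 200 = -4047738/20131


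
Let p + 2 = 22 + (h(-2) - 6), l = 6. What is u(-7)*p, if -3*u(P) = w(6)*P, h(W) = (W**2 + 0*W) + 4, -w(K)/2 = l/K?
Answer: -308/3 ≈ -102.67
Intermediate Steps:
w(K) = -12/K
h(W) = 4 + W**2 (h(W) = (W**2 + 0) + 4 = W**2 + 4 = 4 + W**2)
u(P) = 2*P/3 (u(P) = -(-12/6)*P/3 = -(-12*1/6)*P/3 = -(-2)*P/3 = 2*P/3)
p = 22 (p = -2 + (22 + ((4 + (-2)**2) - 6)) = -2 + (22 + ((4 + 4) - 6)) = -2 + (22 + (8 - 6)) = -2 + (22 + 2) = -2 + 24 = 22)
u(-7)*p = ((2/3)*(-7))*22 = -14/3*22 = -308/3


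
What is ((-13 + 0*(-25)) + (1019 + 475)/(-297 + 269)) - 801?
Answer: -12143/14 ≈ -867.36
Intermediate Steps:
((-13 + 0*(-25)) + (1019 + 475)/(-297 + 269)) - 801 = ((-13 + 0) + 1494/(-28)) - 801 = (-13 + 1494*(-1/28)) - 801 = (-13 - 747/14) - 801 = -929/14 - 801 = -12143/14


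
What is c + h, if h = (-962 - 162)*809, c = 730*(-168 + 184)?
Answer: -897636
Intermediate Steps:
c = 11680 (c = 730*16 = 11680)
h = -909316 (h = -1124*809 = -909316)
c + h = 11680 - 909316 = -897636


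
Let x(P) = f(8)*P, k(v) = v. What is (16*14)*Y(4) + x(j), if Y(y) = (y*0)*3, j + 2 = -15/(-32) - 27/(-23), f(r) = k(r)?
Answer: -263/92 ≈ -2.8587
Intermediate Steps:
f(r) = r
j = -263/736 (j = -2 + (-15/(-32) - 27/(-23)) = -2 + (-15*(-1/32) - 27*(-1/23)) = -2 + (15/32 + 27/23) = -2 + 1209/736 = -263/736 ≈ -0.35734)
Y(y) = 0 (Y(y) = 0*3 = 0)
x(P) = 8*P
(16*14)*Y(4) + x(j) = (16*14)*0 + 8*(-263/736) = 224*0 - 263/92 = 0 - 263/92 = -263/92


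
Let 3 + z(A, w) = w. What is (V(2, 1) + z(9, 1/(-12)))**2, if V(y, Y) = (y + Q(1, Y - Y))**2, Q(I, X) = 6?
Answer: 534361/144 ≈ 3710.8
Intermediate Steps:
V(y, Y) = (6 + y)**2 (V(y, Y) = (y + 6)**2 = (6 + y)**2)
z(A, w) = -3 + w
(V(2, 1) + z(9, 1/(-12)))**2 = ((6 + 2)**2 + (-3 + 1/(-12)))**2 = (8**2 + (-3 - 1/12))**2 = (64 - 37/12)**2 = (731/12)**2 = 534361/144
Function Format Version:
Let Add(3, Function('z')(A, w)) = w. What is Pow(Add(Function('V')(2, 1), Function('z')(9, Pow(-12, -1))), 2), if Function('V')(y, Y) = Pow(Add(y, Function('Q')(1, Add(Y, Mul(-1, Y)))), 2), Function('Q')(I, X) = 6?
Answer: Rational(534361, 144) ≈ 3710.8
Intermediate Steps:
Function('V')(y, Y) = Pow(Add(6, y), 2) (Function('V')(y, Y) = Pow(Add(y, 6), 2) = Pow(Add(6, y), 2))
Function('z')(A, w) = Add(-3, w)
Pow(Add(Function('V')(2, 1), Function('z')(9, Pow(-12, -1))), 2) = Pow(Add(Pow(Add(6, 2), 2), Add(-3, Pow(-12, -1))), 2) = Pow(Add(Pow(8, 2), Add(-3, Rational(-1, 12))), 2) = Pow(Add(64, Rational(-37, 12)), 2) = Pow(Rational(731, 12), 2) = Rational(534361, 144)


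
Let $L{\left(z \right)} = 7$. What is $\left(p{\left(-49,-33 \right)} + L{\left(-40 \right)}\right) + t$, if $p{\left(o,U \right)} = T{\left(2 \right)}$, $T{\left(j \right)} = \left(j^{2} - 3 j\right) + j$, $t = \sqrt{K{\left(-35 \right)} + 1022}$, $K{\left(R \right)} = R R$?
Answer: $7 + \sqrt{2247} \approx 54.403$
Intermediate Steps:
$K{\left(R \right)} = R^{2}$
$t = \sqrt{2247}$ ($t = \sqrt{\left(-35\right)^{2} + 1022} = \sqrt{1225 + 1022} = \sqrt{2247} \approx 47.403$)
$T{\left(j \right)} = j^{2} - 2 j$
$p{\left(o,U \right)} = 0$ ($p{\left(o,U \right)} = 2 \left(-2 + 2\right) = 2 \cdot 0 = 0$)
$\left(p{\left(-49,-33 \right)} + L{\left(-40 \right)}\right) + t = \left(0 + 7\right) + \sqrt{2247} = 7 + \sqrt{2247}$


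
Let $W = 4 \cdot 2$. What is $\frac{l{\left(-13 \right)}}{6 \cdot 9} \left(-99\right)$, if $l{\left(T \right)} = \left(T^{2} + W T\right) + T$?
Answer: $- \frac{286}{3} \approx -95.333$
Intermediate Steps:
$W = 8$
$l{\left(T \right)} = T^{2} + 9 T$ ($l{\left(T \right)} = \left(T^{2} + 8 T\right) + T = T^{2} + 9 T$)
$\frac{l{\left(-13 \right)}}{6 \cdot 9} \left(-99\right) = \frac{\left(-13\right) \left(9 - 13\right)}{6 \cdot 9} \left(-99\right) = \frac{\left(-13\right) \left(-4\right)}{54} \left(-99\right) = 52 \cdot \frac{1}{54} \left(-99\right) = \frac{26}{27} \left(-99\right) = - \frac{286}{3}$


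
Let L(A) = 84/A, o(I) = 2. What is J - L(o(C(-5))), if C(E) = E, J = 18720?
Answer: 18678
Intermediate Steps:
J - L(o(C(-5))) = 18720 - 84/2 = 18720 - 1*42 = 18720 - 42 = 18678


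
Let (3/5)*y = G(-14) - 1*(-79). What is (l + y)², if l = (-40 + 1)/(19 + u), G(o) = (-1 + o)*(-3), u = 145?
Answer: 10315042969/242064 ≈ 42613.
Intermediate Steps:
G(o) = 3 - 3*o
l = -39/164 (l = (-40 + 1)/(19 + 145) = -39/164 ≈ -0.23780)
y = 620/3 (y = 5*((3 - 3*(-14)) - 1*(-79))/3 = 5*((3 + 42) + 79)/3 = 5*(45 + 79)/3 = (5/3)*124 = 620/3 ≈ 206.67)
(l + y)² = (-39/164 + 620/3)² = (101563/492)² = 10315042969/242064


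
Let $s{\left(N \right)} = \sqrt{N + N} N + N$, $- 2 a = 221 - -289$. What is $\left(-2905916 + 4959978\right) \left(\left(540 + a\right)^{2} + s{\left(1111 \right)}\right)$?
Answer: $169123248832 + 2282062882 \sqrt{2222} \approx 2.767 \cdot 10^{11}$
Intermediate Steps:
$a = -255$ ($a = - \frac{221 - -289}{2} = - \frac{221 + 289}{2} = \left(- \frac{1}{2}\right) 510 = -255$)
$s{\left(N \right)} = N + \sqrt{2} N^{\frac{3}{2}}$ ($s{\left(N \right)} = \sqrt{2 N} N + N = \sqrt{2} \sqrt{N} N + N = \sqrt{2} N^{\frac{3}{2}} + N = N + \sqrt{2} N^{\frac{3}{2}}$)
$\left(-2905916 + 4959978\right) \left(\left(540 + a\right)^{2} + s{\left(1111 \right)}\right) = \left(-2905916 + 4959978\right) \left(\left(540 - 255\right)^{2} + \left(1111 + \sqrt{2} \cdot 1111^{\frac{3}{2}}\right)\right) = 2054062 \left(285^{2} + \left(1111 + \sqrt{2} \cdot 1111 \sqrt{1111}\right)\right) = 2054062 \left(81225 + \left(1111 + 1111 \sqrt{2222}\right)\right) = 2054062 \left(82336 + 1111 \sqrt{2222}\right) = 169123248832 + 2282062882 \sqrt{2222}$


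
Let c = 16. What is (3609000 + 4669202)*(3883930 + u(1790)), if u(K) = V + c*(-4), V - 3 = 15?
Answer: 32151576296568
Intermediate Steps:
V = 18 (V = 3 + 15 = 18)
u(K) = -46 (u(K) = 18 + 16*(-4) = 18 - 64 = -46)
(3609000 + 4669202)*(3883930 + u(1790)) = (3609000 + 4669202)*(3883930 - 46) = 8278202*3883884 = 32151576296568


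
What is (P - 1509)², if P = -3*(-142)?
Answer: 1172889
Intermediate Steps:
P = 426
(P - 1509)² = (426 - 1509)² = (-1083)² = 1172889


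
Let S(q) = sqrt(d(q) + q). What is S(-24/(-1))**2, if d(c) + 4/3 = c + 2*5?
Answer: 170/3 ≈ 56.667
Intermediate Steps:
d(c) = 26/3 + c (d(c) = -4/3 + (c + 2*5) = -4/3 + (c + 10) = -4/3 + (10 + c) = 26/3 + c)
S(q) = sqrt(26/3 + 2*q) (S(q) = sqrt((26/3 + q) + q) = sqrt(26/3 + 2*q))
S(-24/(-1))**2 = (sqrt(78 + 18*(-24/(-1)))/3)**2 = (sqrt(78 + 18*(-24*(-1)))/3)**2 = (sqrt(78 + 18*24)/3)**2 = (sqrt(78 + 432)/3)**2 = (sqrt(510)/3)**2 = 170/3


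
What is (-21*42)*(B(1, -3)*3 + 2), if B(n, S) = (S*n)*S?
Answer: -25578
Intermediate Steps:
B(n, S) = n*S²
(-21*42)*(B(1, -3)*3 + 2) = (-21*42)*((1*(-3)²)*3 + 2) = -882*((1*9)*3 + 2) = -882*(9*3 + 2) = -882*(27 + 2) = -882*29 = -25578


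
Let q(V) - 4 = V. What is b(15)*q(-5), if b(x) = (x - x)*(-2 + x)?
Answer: 0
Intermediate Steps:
q(V) = 4 + V
b(x) = 0 (b(x) = 0*(-2 + x) = 0)
b(15)*q(-5) = 0*(4 - 5) = 0*(-1) = 0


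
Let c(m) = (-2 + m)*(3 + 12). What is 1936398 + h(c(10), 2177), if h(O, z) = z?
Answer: 1938575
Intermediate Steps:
c(m) = -30 + 15*m (c(m) = (-2 + m)*15 = -30 + 15*m)
1936398 + h(c(10), 2177) = 1936398 + 2177 = 1938575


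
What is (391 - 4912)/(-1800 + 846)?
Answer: 1507/318 ≈ 4.7390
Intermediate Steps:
(391 - 4912)/(-1800 + 846) = -4521/(-954) = -4521*(-1/954) = 1507/318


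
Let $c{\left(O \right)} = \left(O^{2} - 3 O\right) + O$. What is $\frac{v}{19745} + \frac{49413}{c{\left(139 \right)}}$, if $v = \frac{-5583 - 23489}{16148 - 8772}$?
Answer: $\frac{449744513654}{173337860135} \approx 2.5946$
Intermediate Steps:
$c{\left(O \right)} = O^{2} - 2 O$
$v = - \frac{1817}{461}$ ($v = - \frac{29072}{7376} = \left(-29072\right) \frac{1}{7376} = - \frac{1817}{461} \approx -3.9414$)
$\frac{v}{19745} + \frac{49413}{c{\left(139 \right)}} = - \frac{1817}{461 \cdot 19745} + \frac{49413}{139 \left(-2 + 139\right)} = \left(- \frac{1817}{461}\right) \frac{1}{19745} + \frac{49413}{139 \cdot 137} = - \frac{1817}{9102445} + \frac{49413}{19043} = \frac{449744513654}{173337860135}$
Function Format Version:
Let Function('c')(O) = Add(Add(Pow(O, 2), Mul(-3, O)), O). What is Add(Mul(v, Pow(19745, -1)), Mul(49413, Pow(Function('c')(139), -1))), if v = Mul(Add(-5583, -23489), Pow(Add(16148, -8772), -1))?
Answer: Rational(449744513654, 173337860135) ≈ 2.5946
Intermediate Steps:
Function('c')(O) = Add(Pow(O, 2), Mul(-2, O))
v = Rational(-1817, 461) (v = Mul(-29072, Pow(7376, -1)) = Mul(-29072, Rational(1, 7376)) = Rational(-1817, 461) ≈ -3.9414)
Add(Mul(v, Pow(19745, -1)), Mul(49413, Pow(Function('c')(139), -1))) = Add(Mul(Rational(-1817, 461), Pow(19745, -1)), Mul(49413, Pow(Mul(139, Add(-2, 139)), -1))) = Add(Mul(Rational(-1817, 461), Rational(1, 19745)), Mul(49413, Pow(Mul(139, 137), -1))) = Add(Rational(-1817, 9102445), Mul(49413, Pow(19043, -1))) = Add(Rational(-1817, 9102445), Mul(49413, Rational(1, 19043))) = Add(Rational(-1817, 9102445), Rational(49413, 19043)) = Rational(449744513654, 173337860135)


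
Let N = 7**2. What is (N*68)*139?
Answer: 463148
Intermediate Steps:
N = 49
(N*68)*139 = (49*68)*139 = 3332*139 = 463148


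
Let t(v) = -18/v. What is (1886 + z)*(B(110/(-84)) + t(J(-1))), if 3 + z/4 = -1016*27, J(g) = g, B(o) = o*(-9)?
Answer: -22487559/7 ≈ -3.2125e+6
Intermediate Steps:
B(o) = -9*o
z = -109740 (z = -12 + 4*(-1016*27) = -12 + 4*(-27432) = -12 - 109728 = -109740)
(1886 + z)*(B(110/(-84)) + t(J(-1))) = (1886 - 109740)*(-990/(-84) - 18/(-1)) = -107854*(-990*(-1)/84 - 18*(-1)) = -107854*(-9*(-55/42) + 18) = -107854*(165/14 + 18) = -107854*417/14 = -22487559/7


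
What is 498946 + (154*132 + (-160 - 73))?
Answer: 519041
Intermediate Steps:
498946 + (154*132 + (-160 - 73)) = 498946 + (20328 - 233) = 498946 + 20095 = 519041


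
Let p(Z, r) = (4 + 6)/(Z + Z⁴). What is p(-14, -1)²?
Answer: 25/368678401 ≈ 6.7810e-8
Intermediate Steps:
p(Z, r) = 10/(Z + Z⁴)
p(-14, -1)² = (10/(-14 + (-14)⁴))² = (10/(-14 + 38416))² = (10/38402)² = (10*(1/38402))² = (5/19201)² = 25/368678401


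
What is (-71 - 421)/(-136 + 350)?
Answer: -246/107 ≈ -2.2991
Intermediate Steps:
(-71 - 421)/(-136 + 350) = -492/214 = -492*1/214 = -246/107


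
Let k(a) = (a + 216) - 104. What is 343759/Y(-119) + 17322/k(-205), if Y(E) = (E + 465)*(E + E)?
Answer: -486133881/2552788 ≈ -190.43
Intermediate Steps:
k(a) = 112 + a (k(a) = (216 + a) - 104 = 112 + a)
Y(E) = 2*E*(465 + E) (Y(E) = (465 + E)*(2*E) = 2*E*(465 + E))
343759/Y(-119) + 17322/k(-205) = 343759/((2*(-119)*(465 - 119))) + 17322/(112 - 205) = 343759/((2*(-119)*346)) + 17322/(-93) = 343759/(-82348) + 17322*(-1/93) = 343759*(-1/82348) - 5774/31 = -343759/82348 - 5774/31 = -486133881/2552788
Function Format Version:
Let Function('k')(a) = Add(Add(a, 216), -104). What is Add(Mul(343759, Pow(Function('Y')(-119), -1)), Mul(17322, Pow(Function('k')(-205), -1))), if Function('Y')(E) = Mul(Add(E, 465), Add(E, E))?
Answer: Rational(-486133881, 2552788) ≈ -190.43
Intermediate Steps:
Function('k')(a) = Add(112, a) (Function('k')(a) = Add(Add(216, a), -104) = Add(112, a))
Function('Y')(E) = Mul(2, E, Add(465, E)) (Function('Y')(E) = Mul(Add(465, E), Mul(2, E)) = Mul(2, E, Add(465, E)))
Add(Mul(343759, Pow(Function('Y')(-119), -1)), Mul(17322, Pow(Function('k')(-205), -1))) = Add(Mul(343759, Pow(Mul(2, -119, Add(465, -119)), -1)), Mul(17322, Pow(Add(112, -205), -1))) = Add(Mul(343759, Pow(Mul(2, -119, 346), -1)), Mul(17322, Pow(-93, -1))) = Add(Mul(343759, Pow(-82348, -1)), Mul(17322, Rational(-1, 93))) = Add(Mul(343759, Rational(-1, 82348)), Rational(-5774, 31)) = Add(Rational(-343759, 82348), Rational(-5774, 31)) = Rational(-486133881, 2552788)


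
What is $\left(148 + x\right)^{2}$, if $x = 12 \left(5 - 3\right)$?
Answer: $29584$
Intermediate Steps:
$x = 24$ ($x = 12 \cdot 2 = 24$)
$\left(148 + x\right)^{2} = \left(148 + 24\right)^{2} = 172^{2} = 29584$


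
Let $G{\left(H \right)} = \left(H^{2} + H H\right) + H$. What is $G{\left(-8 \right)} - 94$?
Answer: $26$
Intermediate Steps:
$G{\left(H \right)} = H + 2 H^{2}$ ($G{\left(H \right)} = \left(H^{2} + H^{2}\right) + H = 2 H^{2} + H = H + 2 H^{2}$)
$G{\left(-8 \right)} - 94 = - 8 \left(1 + 2 \left(-8\right)\right) - 94 = - 8 \left(1 - 16\right) - 94 = \left(-8\right) \left(-15\right) - 94 = 120 - 94 = 26$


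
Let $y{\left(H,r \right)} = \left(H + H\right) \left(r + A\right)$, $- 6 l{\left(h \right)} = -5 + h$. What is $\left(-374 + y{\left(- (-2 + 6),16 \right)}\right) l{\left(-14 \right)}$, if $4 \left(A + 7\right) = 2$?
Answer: $-1425$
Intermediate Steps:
$A = - \frac{13}{2}$ ($A = -7 + \frac{1}{4} \cdot 2 = -7 + \frac{1}{2} = - \frac{13}{2} \approx -6.5$)
$l{\left(h \right)} = \frac{5}{6} - \frac{h}{6}$ ($l{\left(h \right)} = - \frac{-5 + h}{6} = \frac{5}{6} - \frac{h}{6}$)
$y{\left(H,r \right)} = 2 H \left(- \frac{13}{2} + r\right)$ ($y{\left(H,r \right)} = \left(H + H\right) \left(r - \frac{13}{2}\right) = 2 H \left(- \frac{13}{2} + r\right)$)
$\left(-374 + y{\left(- (-2 + 6),16 \right)}\right) l{\left(-14 \right)} = \left(-374 + - (-2 + 6) \left(-13 + 2 \cdot 16\right)\right) \left(\frac{5}{6} - - \frac{7}{3}\right) = \left(-374 + \left(-1\right) 4 \left(-13 + 32\right)\right) \left(\frac{5}{6} + \frac{7}{3}\right) = \left(-374 - 76\right) \frac{19}{6} = \left(-450\right) \frac{19}{6} = -1425$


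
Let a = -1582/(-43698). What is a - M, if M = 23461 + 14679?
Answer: -833320069/21849 ≈ -38140.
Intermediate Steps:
M = 38140
a = 791/21849 (a = -1582*(-1/43698) = 791/21849 ≈ 0.036203)
a - M = 791/21849 - 1*38140 = 791/21849 - 38140 = -833320069/21849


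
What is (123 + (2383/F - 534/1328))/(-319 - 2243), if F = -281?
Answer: -21292493/478028208 ≈ -0.044542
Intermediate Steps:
(123 + (2383/F - 534/1328))/(-319 - 2243) = (123 + (2383/(-281) - 534/1328))/(-319 - 2243) = (123 + (2383*(-1/281) - 534*1/1328))/(-2562) = (123 + (-2383/281 - 267/664))*(-1/2562) = (123 - 1657339/186584)*(-1/2562) = (21292493/186584)*(-1/2562) = -21292493/478028208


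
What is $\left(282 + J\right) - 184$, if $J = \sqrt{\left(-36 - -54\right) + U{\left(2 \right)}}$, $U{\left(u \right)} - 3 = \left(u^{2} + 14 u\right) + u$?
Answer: $98 + \sqrt{55} \approx 105.42$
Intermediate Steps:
$U{\left(u \right)} = 3 + u^{2} + 15 u$ ($U{\left(u \right)} = 3 + \left(\left(u^{2} + 14 u\right) + u\right) = 3 + \left(u^{2} + 15 u\right) = 3 + u^{2} + 15 u$)
$J = \sqrt{55}$ ($J = \sqrt{\left(-36 - -54\right) + \left(3 + 2^{2} + 15 \cdot 2\right)} = \sqrt{\left(-36 + 54\right) + \left(3 + 4 + 30\right)} = \sqrt{18 + 37} = \sqrt{55} \approx 7.4162$)
$\left(282 + J\right) - 184 = \left(282 + \sqrt{55}\right) - 184 = 98 + \sqrt{55}$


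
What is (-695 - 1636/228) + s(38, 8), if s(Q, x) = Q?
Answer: -37858/57 ≈ -664.18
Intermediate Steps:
(-695 - 1636/228) + s(38, 8) = (-695 - 1636/228) + 38 = (-695 - 1636*1/228) + 38 = (-695 - 409/57) + 38 = -40024/57 + 38 = -37858/57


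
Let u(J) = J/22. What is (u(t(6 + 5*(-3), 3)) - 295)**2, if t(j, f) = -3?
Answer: 42159049/484 ≈ 87106.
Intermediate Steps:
u(J) = J/22 (u(J) = J*(1/22) = J/22)
(u(t(6 + 5*(-3), 3)) - 295)**2 = ((1/22)*(-3) - 295)**2 = (-3/22 - 295)**2 = (-6493/22)**2 = 42159049/484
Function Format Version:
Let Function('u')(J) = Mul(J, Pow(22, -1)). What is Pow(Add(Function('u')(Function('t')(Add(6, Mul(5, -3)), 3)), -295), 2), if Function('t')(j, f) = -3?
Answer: Rational(42159049, 484) ≈ 87106.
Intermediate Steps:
Function('u')(J) = Mul(Rational(1, 22), J) (Function('u')(J) = Mul(J, Rational(1, 22)) = Mul(Rational(1, 22), J))
Pow(Add(Function('u')(Function('t')(Add(6, Mul(5, -3)), 3)), -295), 2) = Pow(Add(Mul(Rational(1, 22), -3), -295), 2) = Pow(Add(Rational(-3, 22), -295), 2) = Pow(Rational(-6493, 22), 2) = Rational(42159049, 484)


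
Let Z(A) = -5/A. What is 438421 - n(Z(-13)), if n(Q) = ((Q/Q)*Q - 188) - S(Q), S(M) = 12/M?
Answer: 28511588/65 ≈ 4.3864e+5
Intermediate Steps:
n(Q) = -188 + Q - 12/Q (n(Q) = ((Q/Q)*Q - 188) - 12/Q = (1*Q - 188) - 12/Q = (Q - 188) - 12/Q = (-188 + Q) - 12/Q = -188 + Q - 12/Q)
438421 - n(Z(-13)) = 438421 - (-188 - 5/(-13) - 12/((-5/(-13)))) = 438421 - (-188 - 5*(-1/13) - 12/((-5*(-1/13)))) = 438421 - (-188 + 5/13 - 12/5/13) = 438421 - (-188 + 5/13 - 12*13/5) = 438421 - (-188 + 5/13 - 156/5) = 438421 - 1*(-14223/65) = 438421 + 14223/65 = 28511588/65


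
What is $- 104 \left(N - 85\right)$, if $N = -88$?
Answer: $17992$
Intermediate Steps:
$- 104 \left(N - 85\right) = - 104 \left(-88 - 85\right) = \left(-104\right) \left(-173\right) = 17992$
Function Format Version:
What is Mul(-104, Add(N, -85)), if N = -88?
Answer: 17992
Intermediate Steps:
Mul(-104, Add(N, -85)) = Mul(-104, Add(-88, -85)) = Mul(-104, -173) = 17992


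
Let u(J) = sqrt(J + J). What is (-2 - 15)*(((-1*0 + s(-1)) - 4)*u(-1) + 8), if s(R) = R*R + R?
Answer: -136 + 68*I*sqrt(2) ≈ -136.0 + 96.167*I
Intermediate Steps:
s(R) = R + R**2 (s(R) = R**2 + R = R + R**2)
u(J) = sqrt(2)*sqrt(J) (u(J) = sqrt(2*J) = sqrt(2)*sqrt(J))
(-2 - 15)*(((-1*0 + s(-1)) - 4)*u(-1) + 8) = (-2 - 15)*(((-1*0 - (1 - 1)) - 4)*(sqrt(2)*sqrt(-1)) + 8) = -17*(((0 - 1*0) - 4)*(sqrt(2)*I) + 8) = -17*(((0 + 0) - 4)*(I*sqrt(2)) + 8) = -17*((0 - 4)*(I*sqrt(2)) + 8) = -17*(-4*I*sqrt(2) + 8) = -17*(8 - 4*I*sqrt(2)) = -136 + 68*I*sqrt(2)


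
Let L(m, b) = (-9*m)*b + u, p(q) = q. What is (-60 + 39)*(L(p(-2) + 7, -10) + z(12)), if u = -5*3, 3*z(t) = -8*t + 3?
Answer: -8484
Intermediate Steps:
z(t) = 1 - 8*t/3 (z(t) = (-8*t + 3)/3 = (3 - 8*t)/3 = 1 - 8*t/3)
u = -15
L(m, b) = -15 - 9*b*m (L(m, b) = (-9*m)*b - 15 = -9*b*m - 15 = -15 - 9*b*m)
(-60 + 39)*(L(p(-2) + 7, -10) + z(12)) = (-60 + 39)*((-15 - 9*(-10)*(-2 + 7)) + (1 - 8/3*12)) = -21*((-15 - 9*(-10)*5) + (1 - 32)) = -21*((-15 + 450) - 31) = -21*(435 - 31) = -21*404 = -8484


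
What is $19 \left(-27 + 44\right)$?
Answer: $323$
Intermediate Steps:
$19 \left(-27 + 44\right) = 19 \cdot 17 = 323$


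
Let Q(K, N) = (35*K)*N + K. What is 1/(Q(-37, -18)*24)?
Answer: 1/558552 ≈ 1.7903e-6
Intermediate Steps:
Q(K, N) = K + 35*K*N (Q(K, N) = 35*K*N + K = K + 35*K*N)
1/(Q(-37, -18)*24) = 1/(-37*(1 + 35*(-18))*24) = 1/(-37*(1 - 630)*24) = 1/(-37*(-629)*24) = 1/(23273*24) = 1/558552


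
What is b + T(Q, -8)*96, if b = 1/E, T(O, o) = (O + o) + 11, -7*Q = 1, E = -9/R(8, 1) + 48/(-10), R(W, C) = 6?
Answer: 17270/63 ≈ 274.13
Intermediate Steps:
E = -63/10 (E = -9/6 + 48/(-10) = -9*⅙ + 48*(-⅒) = -3/2 - 24/5 = -63/10 ≈ -6.3000)
Q = -⅐ (Q = -⅐*1 = -⅐ ≈ -0.14286)
T(O, o) = 11 + O + o
b = -10/63 (b = 1/(-63/10) = -10/63 ≈ -0.15873)
b + T(Q, -8)*96 = -10/63 + (11 - ⅐ - 8)*96 = -10/63 + (20/7)*96 = -10/63 + 1920/7 = 17270/63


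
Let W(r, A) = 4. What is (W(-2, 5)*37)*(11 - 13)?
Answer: -296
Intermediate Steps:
(W(-2, 5)*37)*(11 - 13) = (4*37)*(11 - 13) = 148*(-2) = -296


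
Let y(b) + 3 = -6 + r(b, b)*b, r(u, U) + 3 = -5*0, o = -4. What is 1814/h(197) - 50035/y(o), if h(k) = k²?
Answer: -1941802873/116427 ≈ -16678.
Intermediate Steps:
r(u, U) = -3 (r(u, U) = -3 - 5*0 = -3 + 0 = -3)
y(b) = -9 - 3*b (y(b) = -3 + (-6 - 3*b) = -9 - 3*b)
1814/h(197) - 50035/y(o) = 1814/(197²) - 50035/(-9 - 3*(-4)) = 1814/38809 - 50035/(-9 + 12) = 1814*(1/38809) - 50035/3 = 1814/38809 - 50035*⅓ = 1814/38809 - 50035/3 = -1941802873/116427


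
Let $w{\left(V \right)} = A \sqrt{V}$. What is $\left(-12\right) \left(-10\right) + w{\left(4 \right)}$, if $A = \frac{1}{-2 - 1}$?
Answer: $\frac{358}{3} \approx 119.33$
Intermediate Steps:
$A = - \frac{1}{3}$ ($A = \frac{1}{-3} = - \frac{1}{3} \approx -0.33333$)
$w{\left(V \right)} = - \frac{\sqrt{V}}{3}$
$\left(-12\right) \left(-10\right) + w{\left(4 \right)} = \left(-12\right) \left(-10\right) - \frac{\sqrt{4}}{3} = 120 - \frac{2}{3} = \frac{358}{3}$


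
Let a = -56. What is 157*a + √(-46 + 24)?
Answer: -8792 + I*√22 ≈ -8792.0 + 4.6904*I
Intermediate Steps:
157*a + √(-46 + 24) = 157*(-56) + √(-46 + 24) = -8792 + √(-22) = -8792 + I*√22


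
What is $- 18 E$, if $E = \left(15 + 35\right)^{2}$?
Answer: $-45000$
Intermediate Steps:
$E = 2500$ ($E = 50^{2} = 2500$)
$- 18 E = \left(-18\right) 2500 = -45000$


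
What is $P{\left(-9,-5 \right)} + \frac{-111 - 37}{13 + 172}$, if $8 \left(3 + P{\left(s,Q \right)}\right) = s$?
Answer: $- \frac{197}{40} \approx -4.925$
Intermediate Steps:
$P{\left(s,Q \right)} = -3 + \frac{s}{8}$
$P{\left(-9,-5 \right)} + \frac{-111 - 37}{13 + 172} = \left(-3 + \frac{1}{8} \left(-9\right)\right) + \frac{-111 - 37}{13 + 172} = \left(-3 - \frac{9}{8}\right) - \frac{148}{185} = - \frac{33}{8} - \frac{4}{5} = - \frac{197}{40}$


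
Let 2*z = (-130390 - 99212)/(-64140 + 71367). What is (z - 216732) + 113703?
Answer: -248235128/2409 ≈ -1.0304e+5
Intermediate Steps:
z = -38267/2409 (z = ((-130390 - 99212)/(-64140 + 71367))/2 = (-229602/7227)/2 = (-229602*1/7227)/2 = (½)*(-76534/2409) = -38267/2409 ≈ -15.885)
(z - 216732) + 113703 = (-38267/2409 - 216732) + 113703 = -522145655/2409 + 113703 = -248235128/2409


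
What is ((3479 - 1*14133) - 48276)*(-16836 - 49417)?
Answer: 3904289290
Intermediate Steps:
((3479 - 1*14133) - 48276)*(-16836 - 49417) = ((3479 - 14133) - 48276)*(-66253) = (-10654 - 48276)*(-66253) = -58930*(-66253) = 3904289290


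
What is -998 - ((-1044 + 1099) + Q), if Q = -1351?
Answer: 298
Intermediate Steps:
-998 - ((-1044 + 1099) + Q) = -998 - ((-1044 + 1099) - 1351) = -998 - (55 - 1351) = -998 - 1*(-1296) = -998 + 1296 = 298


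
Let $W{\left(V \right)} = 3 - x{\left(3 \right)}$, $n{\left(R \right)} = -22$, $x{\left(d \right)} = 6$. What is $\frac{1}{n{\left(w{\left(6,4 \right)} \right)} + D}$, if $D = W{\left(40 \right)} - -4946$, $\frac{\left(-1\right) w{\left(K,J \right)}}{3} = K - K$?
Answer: $\frac{1}{4921} \approx 0.00020321$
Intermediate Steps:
$w{\left(K,J \right)} = 0$ ($w{\left(K,J \right)} = - 3 \left(K - K\right) = \left(-3\right) 0 = 0$)
$W{\left(V \right)} = -3$ ($W{\left(V \right)} = 3 - 6 = -3$)
$D = 4943$ ($D = -3 - -4946 = -3 + 4946 = 4943$)
$\frac{1}{n{\left(w{\left(6,4 \right)} \right)} + D} = \frac{1}{-22 + 4943} = \frac{1}{4921}$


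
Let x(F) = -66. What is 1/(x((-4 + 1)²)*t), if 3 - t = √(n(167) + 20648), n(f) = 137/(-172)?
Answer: 86/39047481 + √16967413/39047481 ≈ 0.00010769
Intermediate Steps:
n(f) = -137/172 (n(f) = 137*(-1/172) = -137/172)
t = 3 - 3*√16967413/86 (t = 3 - √(-137/172 + 20648) = 3 - √(3551319/172) = 3 - 3*√16967413/86 ≈ -140.69)
1/(x((-4 + 1)²)*t) = 1/((-66)*(3 - 3*√16967413/86)) = -1/(66*(3 - 3*√16967413/86))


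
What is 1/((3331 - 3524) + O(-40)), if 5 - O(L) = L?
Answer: -1/148 ≈ -0.0067568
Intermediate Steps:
O(L) = 5 - L
1/((3331 - 3524) + O(-40)) = 1/((3331 - 3524) + (5 - 1*(-40))) = 1/(-193 + (5 + 40)) = 1/(-193 + 45) = 1/(-148) = -1/148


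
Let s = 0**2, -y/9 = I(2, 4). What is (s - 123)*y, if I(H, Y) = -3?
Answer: -3321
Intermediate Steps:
y = 27 (y = -9*(-3) = 27)
s = 0
(s - 123)*y = (0 - 123)*27 = -123*27 = -3321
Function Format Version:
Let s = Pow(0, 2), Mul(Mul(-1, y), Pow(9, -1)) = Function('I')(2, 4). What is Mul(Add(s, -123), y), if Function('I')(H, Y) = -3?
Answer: -3321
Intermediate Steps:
y = 27 (y = Mul(-9, -3) = 27)
s = 0
Mul(Add(s, -123), y) = Mul(Add(0, -123), 27) = Mul(-123, 27) = -3321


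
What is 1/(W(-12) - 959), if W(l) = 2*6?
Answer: -1/947 ≈ -0.0010560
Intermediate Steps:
W(l) = 12
1/(W(-12) - 959) = 1/(12 - 959) = 1/(-947) = -1/947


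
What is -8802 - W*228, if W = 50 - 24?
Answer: -14730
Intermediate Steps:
W = 26
-8802 - W*228 = -8802 - 26*228 = -8802 - 1*5928 = -8802 - 5928 = -14730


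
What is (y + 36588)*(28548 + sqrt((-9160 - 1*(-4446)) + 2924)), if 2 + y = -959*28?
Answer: 277886232 + 9734*I*sqrt(1790) ≈ 2.7789e+8 + 4.1183e+5*I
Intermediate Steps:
y = -26854 (y = -2 - 959*28 = -2 - 26852 = -26854)
(y + 36588)*(28548 + sqrt((-9160 - 1*(-4446)) + 2924)) = (-26854 + 36588)*(28548 + sqrt((-9160 - 1*(-4446)) + 2924)) = 9734*(28548 + sqrt((-9160 + 4446) + 2924)) = 9734*(28548 + sqrt(-4714 + 2924)) = 9734*(28548 + sqrt(-1790)) = 9734*(28548 + I*sqrt(1790)) = 277886232 + 9734*I*sqrt(1790)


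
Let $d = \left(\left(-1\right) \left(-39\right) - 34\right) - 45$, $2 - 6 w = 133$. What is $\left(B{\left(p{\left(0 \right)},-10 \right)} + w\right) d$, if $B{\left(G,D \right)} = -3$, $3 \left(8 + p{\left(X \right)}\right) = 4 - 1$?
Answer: $\frac{2980}{3} \approx 993.33$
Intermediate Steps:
$p{\left(X \right)} = -7$ ($p{\left(X \right)} = -8 + \frac{4 - 1}{3} = -8 + \frac{1}{3} \cdot 3 = -8 + 1 = -7$)
$w = - \frac{131}{6}$ ($w = \frac{1}{3} - \frac{133}{6} = - \frac{131}{6} \approx -21.833$)
$d = -40$ ($d = \left(39 - 34\right) - 45 = 5 - 45 = -40$)
$\left(B{\left(p{\left(0 \right)},-10 \right)} + w\right) d = \left(-3 - \frac{131}{6}\right) \left(-40\right) = \left(- \frac{149}{6}\right) \left(-40\right) = \frac{2980}{3}$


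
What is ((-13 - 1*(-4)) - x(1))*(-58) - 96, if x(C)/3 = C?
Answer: 600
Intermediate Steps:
x(C) = 3*C
((-13 - 1*(-4)) - x(1))*(-58) - 96 = ((-13 - 1*(-4)) - 3)*(-58) - 96 = ((-13 + 4) - 1*3)*(-58) - 96 = (-9 - 3)*(-58) - 96 = -12*(-58) - 96 = 696 - 96 = 600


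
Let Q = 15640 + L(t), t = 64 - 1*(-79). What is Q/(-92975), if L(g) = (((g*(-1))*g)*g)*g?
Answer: 418145961/92975 ≈ 4497.4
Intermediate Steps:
t = 143 (t = 64 + 79 = 143)
L(g) = -g⁴ (L(g) = (((-g)*g)*g)*g = ((-g²)*g)*g = (-g³)*g = -g⁴)
Q = -418145961 (Q = 15640 - 1*143⁴ = 15640 - 1*418161601 = 15640 - 418161601 = -418145961)
Q/(-92975) = -418145961/(-92975) = -418145961*(-1/92975) = 418145961/92975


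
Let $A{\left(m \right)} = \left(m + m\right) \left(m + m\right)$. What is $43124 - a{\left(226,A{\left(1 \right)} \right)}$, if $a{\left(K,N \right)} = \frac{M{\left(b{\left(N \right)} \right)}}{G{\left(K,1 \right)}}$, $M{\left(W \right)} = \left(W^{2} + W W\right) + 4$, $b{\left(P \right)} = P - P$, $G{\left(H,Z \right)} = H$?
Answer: $\frac{4873010}{113} \approx 43124.0$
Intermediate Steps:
$A{\left(m \right)} = 4 m^{2}$ ($A{\left(m \right)} = 2 m 2 m = 4 m^{2}$)
$b{\left(P \right)} = 0$
$M{\left(W \right)} = 4 + 2 W^{2}$ ($M{\left(W \right)} = \left(W^{2} + W^{2}\right) + 4 = 2 W^{2} + 4 = 4 + 2 W^{2}$)
$a{\left(K,N \right)} = \frac{4}{K}$ ($a{\left(K,N \right)} = \frac{4 + 2 \cdot 0^{2}}{K} = \frac{4 + 2 \cdot 0}{K} = \frac{4 + 0}{K} = \frac{4}{K}$)
$43124 - a{\left(226,A{\left(1 \right)} \right)} = 43124 - \frac{4}{226} = 43124 - 4 \cdot \frac{1}{226} = 43124 - \frac{2}{113} = \frac{4873010}{113}$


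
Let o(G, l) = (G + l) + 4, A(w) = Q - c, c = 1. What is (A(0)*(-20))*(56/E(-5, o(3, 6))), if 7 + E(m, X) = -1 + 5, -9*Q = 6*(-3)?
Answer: 1120/3 ≈ 373.33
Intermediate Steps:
Q = 2 (Q = -2*(-3)/3 = -⅑*(-18) = 2)
A(w) = 1 (A(w) = 2 - 1*1 = 2 - 1 = 1)
o(G, l) = 4 + G + l
E(m, X) = -3 (E(m, X) = -7 + (-1 + 5) = -7 + 4 = -3)
(A(0)*(-20))*(56/E(-5, o(3, 6))) = (1*(-20))*(56/(-3)) = -1120*(-1)/3 = -20*(-56/3) = 1120/3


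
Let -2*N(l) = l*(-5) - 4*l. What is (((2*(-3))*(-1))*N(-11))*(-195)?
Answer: 57915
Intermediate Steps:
N(l) = 9*l/2 (N(l) = -(l*(-5) - 4*l)/2 = -(-5*l - 4*l)/2 = -(-9)*l/2 = 9*l/2)
(((2*(-3))*(-1))*N(-11))*(-195) = (((2*(-3))*(-1))*((9/2)*(-11)))*(-195) = (-6*(-1)*(-99/2))*(-195) = (6*(-99/2))*(-195) = -297*(-195) = 57915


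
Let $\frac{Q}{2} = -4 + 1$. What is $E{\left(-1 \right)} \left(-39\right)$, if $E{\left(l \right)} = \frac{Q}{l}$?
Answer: $-234$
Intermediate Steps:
$Q = -6$ ($Q = 2 \left(-4 + 1\right) = 2 \left(-3\right) = -6$)
$E{\left(l \right)} = - \frac{6}{l}$
$E{\left(-1 \right)} \left(-39\right) = - \frac{6}{-1} \left(-39\right) = \left(-6\right) \left(-1\right) \left(-39\right) = 6 \left(-39\right) = -234$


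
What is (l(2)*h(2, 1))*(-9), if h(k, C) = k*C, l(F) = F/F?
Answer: -18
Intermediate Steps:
l(F) = 1
h(k, C) = C*k
(l(2)*h(2, 1))*(-9) = (1*(1*2))*(-9) = (1*2)*(-9) = 2*(-9) = -18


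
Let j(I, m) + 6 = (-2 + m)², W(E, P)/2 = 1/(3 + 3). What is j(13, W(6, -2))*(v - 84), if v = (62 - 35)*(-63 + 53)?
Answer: 3422/3 ≈ 1140.7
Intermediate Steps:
W(E, P) = ⅓ (W(E, P) = 2/(3 + 3) = 2/6 = 2*(⅙) = ⅓)
j(I, m) = -6 + (-2 + m)²
v = -270 (v = 27*(-10) = -270)
j(13, W(6, -2))*(v - 84) = (-6 + (-2 + ⅓)²)*(-270 - 84) = (-6 + (-5/3)²)*(-354) = (-6 + 25/9)*(-354) = -29/9*(-354) = 3422/3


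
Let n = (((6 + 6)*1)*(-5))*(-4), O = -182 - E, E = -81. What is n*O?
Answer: -24240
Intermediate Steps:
O = -101 (O = -182 - 1*(-81) = -182 + 81 = -101)
n = 240 (n = ((12*1)*(-5))*(-4) = (12*(-5))*(-4) = -60*(-4) = 240)
n*O = 240*(-101) = -24240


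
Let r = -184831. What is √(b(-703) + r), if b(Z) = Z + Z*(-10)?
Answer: 2*I*√44626 ≈ 422.5*I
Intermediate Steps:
b(Z) = -9*Z (b(Z) = Z - 10*Z = -9*Z)
√(b(-703) + r) = √(-9*(-703) - 184831) = √(6327 - 184831) = √(-178504) = 2*I*√44626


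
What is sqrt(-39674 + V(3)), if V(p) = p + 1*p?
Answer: 2*I*sqrt(9917) ≈ 199.17*I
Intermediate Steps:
V(p) = 2*p (V(p) = p + p = 2*p)
sqrt(-39674 + V(3)) = sqrt(-39674 + 2*3) = sqrt(-39674 + 6) = sqrt(-39668) = 2*I*sqrt(9917)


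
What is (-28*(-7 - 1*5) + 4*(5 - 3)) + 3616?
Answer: 3960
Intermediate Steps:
(-28*(-7 - 1*5) + 4*(5 - 3)) + 3616 = (-28*(-7 - 5) + 4*2) + 3616 = (-28*(-12) + 8) + 3616 = (336 + 8) + 3616 = 344 + 3616 = 3960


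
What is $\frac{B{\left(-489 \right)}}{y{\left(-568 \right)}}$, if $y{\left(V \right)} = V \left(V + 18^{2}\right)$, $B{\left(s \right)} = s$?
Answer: $- \frac{489}{138592} \approx -0.0035283$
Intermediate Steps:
$y{\left(V \right)} = V \left(324 + V\right)$ ($y{\left(V \right)} = V \left(V + 324\right) = V \left(324 + V\right)$)
$\frac{B{\left(-489 \right)}}{y{\left(-568 \right)}} = - \frac{489}{\left(-568\right) \left(324 - 568\right)} = - \frac{489}{\left(-568\right) \left(-244\right)} = - \frac{489}{138592}$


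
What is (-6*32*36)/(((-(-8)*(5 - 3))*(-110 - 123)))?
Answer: 432/233 ≈ 1.8541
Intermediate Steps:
(-6*32*36)/(((-(-8)*(5 - 3))*(-110 - 123))) = (-192*36)/((-(-8)*2*(-233))) = -6912/(-2*(-8)*(-233)) = -6912/(16*(-233)) = -6912/(-3728) = -6912*(-1/3728) = 432/233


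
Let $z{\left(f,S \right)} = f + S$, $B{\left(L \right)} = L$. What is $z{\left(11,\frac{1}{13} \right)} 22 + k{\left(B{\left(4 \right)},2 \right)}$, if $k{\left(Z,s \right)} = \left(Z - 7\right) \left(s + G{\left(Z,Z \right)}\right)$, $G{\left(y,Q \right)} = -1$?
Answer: $\frac{3129}{13} \approx 240.69$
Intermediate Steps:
$k{\left(Z,s \right)} = \left(-1 + s\right) \left(-7 + Z\right)$ ($k{\left(Z,s \right)} = \left(Z - 7\right) \left(s - 1\right) = \left(-7 + Z\right) \left(-1 + s\right) = \left(-1 + s\right) \left(-7 + Z\right)$)
$z{\left(f,S \right)} = S + f$
$z{\left(11,\frac{1}{13} \right)} 22 + k{\left(B{\left(4 \right)},2 \right)} = \left(\frac{1}{13} + 11\right) 22 + \left(7 - 4 - 14 + 4 \cdot 2\right) = \left(\frac{1}{13} + 11\right) 22 + \left(7 - 4 - 14 + 8\right) = \frac{144}{13} \cdot 22 - 3 = \frac{3168}{13} - 3 = \frac{3129}{13}$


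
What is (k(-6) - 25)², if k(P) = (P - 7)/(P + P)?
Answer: 82369/144 ≈ 572.01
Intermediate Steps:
k(P) = (-7 + P)/(2*P) (k(P) = (-7 + P)/((2*P)) = (-7 + P)*(1/(2*P)) = (-7 + P)/(2*P))
(k(-6) - 25)² = ((½)*(-7 - 6)/(-6) - 25)² = ((½)*(-⅙)*(-13) - 25)² = (13/12 - 25)² = (-287/12)² = 82369/144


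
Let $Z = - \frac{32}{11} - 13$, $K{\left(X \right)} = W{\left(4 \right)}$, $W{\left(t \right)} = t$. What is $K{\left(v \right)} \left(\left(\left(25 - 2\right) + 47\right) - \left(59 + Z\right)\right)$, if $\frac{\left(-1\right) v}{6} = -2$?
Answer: $\frac{1184}{11} \approx 107.64$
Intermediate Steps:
$v = 12$ ($v = \left(-6\right) \left(-2\right) = 12$)
$K{\left(X \right)} = 4$
$Z = - \frac{175}{11}$ ($Z = \left(-32\right) \frac{1}{11} - 13 = - \frac{32}{11} - 13 = - \frac{175}{11} \approx -15.909$)
$K{\left(v \right)} \left(\left(\left(25 - 2\right) + 47\right) - \left(59 + Z\right)\right) = 4 \left(\left(\left(25 - 2\right) + 47\right) - \frac{474}{11}\right) = 4 \left(\left(23 + 47\right) + \left(-59 + \frac{175}{11}\right)\right) = 4 \left(70 - \frac{474}{11}\right) = 4 \cdot \frac{296}{11} = \frac{1184}{11}$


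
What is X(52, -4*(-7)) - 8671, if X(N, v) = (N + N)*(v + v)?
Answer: -2847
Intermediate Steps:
X(N, v) = 4*N*v (X(N, v) = (2*N)*(2*v) = 4*N*v)
X(52, -4*(-7)) - 8671 = 4*52*(-4*(-7)) - 8671 = 4*52*28 - 8671 = 5824 - 8671 = -2847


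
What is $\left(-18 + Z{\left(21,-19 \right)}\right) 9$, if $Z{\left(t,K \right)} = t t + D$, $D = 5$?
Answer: $3852$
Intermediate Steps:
$Z{\left(t,K \right)} = 5 + t^{2}$ ($Z{\left(t,K \right)} = t t + 5 = t^{2} + 5 = 5 + t^{2}$)
$\left(-18 + Z{\left(21,-19 \right)}\right) 9 = \left(-18 + \left(5 + 21^{2}\right)\right) 9 = \left(-18 + \left(5 + 441\right)\right) 9 = \left(-18 + 446\right) 9 = 428 \cdot 9 = 3852$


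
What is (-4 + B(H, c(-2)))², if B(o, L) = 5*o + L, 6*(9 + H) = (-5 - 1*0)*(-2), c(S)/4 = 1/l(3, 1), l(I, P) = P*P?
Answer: 12100/9 ≈ 1344.4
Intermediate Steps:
l(I, P) = P²
c(S) = 4 (c(S) = 4/(1²) = 4/1 = 4*1 = 4)
H = -22/3 (H = -9 + ((-5 - 1*0)*(-2))/6 = -9 + ((-5 + 0)*(-2))/6 = -9 + (-5*(-2))/6 = -9 + (⅙)*10 = -9 + 5/3 = -22/3 ≈ -7.3333)
B(o, L) = L + 5*o
(-4 + B(H, c(-2)))² = (-4 + (4 + 5*(-22/3)))² = (-4 + (4 - 110/3))² = (-4 - 98/3)² = (-110/3)² = 12100/9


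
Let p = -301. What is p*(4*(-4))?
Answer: 4816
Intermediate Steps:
p*(4*(-4)) = -1204*(-4) = -301*(-16) = 4816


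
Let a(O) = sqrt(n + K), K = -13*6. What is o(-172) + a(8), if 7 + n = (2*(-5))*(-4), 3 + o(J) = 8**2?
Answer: 61 + 3*I*sqrt(5) ≈ 61.0 + 6.7082*I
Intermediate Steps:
o(J) = 61 (o(J) = -3 + 8**2 = -3 + 64 = 61)
K = -78
n = 33 (n = -7 + (2*(-5))*(-4) = -7 - 10*(-4) = -7 + 40 = 33)
a(O) = 3*I*sqrt(5) (a(O) = sqrt(33 - 78) = sqrt(-45) = 3*I*sqrt(5))
o(-172) + a(8) = 61 + 3*I*sqrt(5)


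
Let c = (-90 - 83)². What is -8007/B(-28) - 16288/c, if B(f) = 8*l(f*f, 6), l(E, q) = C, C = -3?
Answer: 79750197/239432 ≈ 333.08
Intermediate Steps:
l(E, q) = -3
B(f) = -24 (B(f) = 8*(-3) = -24)
c = 29929 (c = (-173)² = 29929)
-8007/B(-28) - 16288/c = -8007/(-24) - 16288/29929 = -8007*(-1/24) - 16288*1/29929 = 2669/8 - 16288/29929 = 79750197/239432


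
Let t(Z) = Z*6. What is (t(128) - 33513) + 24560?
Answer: -8185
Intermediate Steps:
t(Z) = 6*Z
(t(128) - 33513) + 24560 = (6*128 - 33513) + 24560 = (768 - 33513) + 24560 = -32745 + 24560 = -8185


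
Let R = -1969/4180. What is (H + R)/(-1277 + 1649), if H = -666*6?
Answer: -48989/4560 ≈ -10.743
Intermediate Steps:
R = -179/380 (R = -1969*1/4180 = -179/380 ≈ -0.47105)
H = -3996
(H + R)/(-1277 + 1649) = (-3996 - 179/380)/(-1277 + 1649) = -1518659/380/372 = -1518659/380*1/372 = -48989/4560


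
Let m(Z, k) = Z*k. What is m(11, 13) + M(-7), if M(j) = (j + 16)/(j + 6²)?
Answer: 4156/29 ≈ 143.31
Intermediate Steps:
M(j) = (16 + j)/(36 + j) (M(j) = (16 + j)/(j + 36) = (16 + j)/(36 + j))
m(11, 13) + M(-7) = 11*13 + (16 - 7)/(36 - 7) = 143 + 9/29 = 4156/29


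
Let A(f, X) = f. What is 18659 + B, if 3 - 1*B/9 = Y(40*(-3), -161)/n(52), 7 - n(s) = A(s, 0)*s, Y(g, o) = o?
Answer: 16798231/899 ≈ 18685.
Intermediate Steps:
n(s) = 7 - s² (n(s) = 7 - s*s = 7 - s²)
B = 23790/899 (B = 27 - (-1449)/(7 - 1*52²) = 27 - (-1449)/(7 - 1*2704) = 27 - (-1449)/(7 - 2704) = 27 - (-1449)/(-2697) = 27 - (-1449)*(-1)/2697 = 27 - 9*161/2697 = 27 - 483/899 = 23790/899 ≈ 26.463)
18659 + B = 18659 + 23790/899 = 16798231/899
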